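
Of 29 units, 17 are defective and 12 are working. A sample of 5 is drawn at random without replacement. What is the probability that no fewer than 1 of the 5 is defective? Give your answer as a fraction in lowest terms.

13107/13195

There are C(29,5) = 118755 ways to choose the 5.
Favorable selections (no fewer than 1 defective): C(17,1)·C(12,4) + C(17,2)·C(12,3) + C(17,3)·C(12,2) + C(17,4)·C(12,1) + C(17,5)·C(12,0) = 8415 + 29920 + 44880 + 28560 + 6188 = 117963.
Probability = 117963/118755 = 13107/13195.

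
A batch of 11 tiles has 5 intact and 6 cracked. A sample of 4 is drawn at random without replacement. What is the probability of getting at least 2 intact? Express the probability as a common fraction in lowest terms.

Total selections: C(11,4) = 330.
Count the complement (fewer than 2 intact): C(5,0)·C(6,4) + C(5,1)·C(6,3) = 15 + 100 = 115.
Probability = 1 − 115/330 = 215/330 = 43/66.

43/66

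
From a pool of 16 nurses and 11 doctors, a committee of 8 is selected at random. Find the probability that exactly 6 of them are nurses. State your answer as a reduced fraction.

There are C(27,8) = 2220075 ways to choose 8 from 27.
Selections with exactly 6 nurses: choose 6 of the 16 nurses and 2 of the 11 doctors, C(16,6)·C(11,2) = 8008·55 = 440440.
Probability = 440440/2220075 = 616/3105.

616/3105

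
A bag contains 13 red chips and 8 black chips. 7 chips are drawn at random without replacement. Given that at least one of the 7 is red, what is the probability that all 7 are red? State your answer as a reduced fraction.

Work in counts. Selections with at least one red: C(21,7) − C(8,7) = 116280 − 8 = 116272.
Of those, selections where all 7 are red: C(13,7) = 1716.
Conditional probability = 1716/116272 = 33/2236.

33/2236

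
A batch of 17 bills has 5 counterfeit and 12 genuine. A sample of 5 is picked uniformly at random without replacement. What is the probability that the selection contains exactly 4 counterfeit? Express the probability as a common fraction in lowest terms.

There are C(17,5) = 6188 ways to choose 5 from 17.
Selections with exactly 4 counterfeit: choose 4 of the 5 counterfeit and 1 of the 12 genuine, C(5,4)·C(12,1) = 5·12 = 60.
Probability = 60/6188 = 15/1547.

15/1547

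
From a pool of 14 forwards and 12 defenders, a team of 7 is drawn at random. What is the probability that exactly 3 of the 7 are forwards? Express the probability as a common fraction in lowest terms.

63/230

There are C(26,7) = 657800 ways to choose 7 from 26.
Selections with exactly 3 forwards: choose 3 of the 14 forwards and 4 of the 12 defenders, C(14,3)·C(12,4) = 364·495 = 180180.
Probability = 180180/657800 = 63/230.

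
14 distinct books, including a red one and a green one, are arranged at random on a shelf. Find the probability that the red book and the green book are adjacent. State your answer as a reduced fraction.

There are 14! = 87178291200 arrangements.
Treat the red book and the green book as a block: 13! arrangements of the blocks × 2 orders within the block = 2·6227020800 = 12454041600.
Probability = 12454041600/87178291200 = 1/7.

1/7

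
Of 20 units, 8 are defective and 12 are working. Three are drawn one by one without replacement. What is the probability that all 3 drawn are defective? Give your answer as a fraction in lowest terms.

14/285

Multiply the conditional probabilities at each draw: 8/20 · 7/19 · 6/18 = 336/6840 = 14/285.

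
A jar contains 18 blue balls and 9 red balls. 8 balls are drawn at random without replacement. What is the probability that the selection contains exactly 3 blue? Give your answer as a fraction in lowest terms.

Total number of selections: C(27,8) = 2220075.
Selections with exactly 3 blue: choose 3 of the 18 blue and 5 of the 9 red, C(18,3)·C(9,5) = 816·126 = 102816.
Probability = 102816/2220075 = 3808/82225.

3808/82225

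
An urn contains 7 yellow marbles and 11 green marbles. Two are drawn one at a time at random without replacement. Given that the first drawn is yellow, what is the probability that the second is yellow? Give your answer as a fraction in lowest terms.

After removing one yellow, 17 remain: 6 yellow and 11 green.
So the probability the next is yellow is 6/17.

6/17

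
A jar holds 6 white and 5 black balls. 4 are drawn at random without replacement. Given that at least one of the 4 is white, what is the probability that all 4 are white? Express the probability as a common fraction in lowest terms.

Work in counts. Selections with at least one white: C(11,4) − C(5,4) = 330 − 5 = 325.
Of those, selections where all 4 are white: C(6,4) = 15.
Conditional probability = 15/325 = 3/65.

3/65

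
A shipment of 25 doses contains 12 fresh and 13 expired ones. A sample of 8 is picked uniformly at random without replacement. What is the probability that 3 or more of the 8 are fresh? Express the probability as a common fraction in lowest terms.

1912/2185

Total selections: C(25,8) = 1081575.
Favorable selections (3 or more fresh): C(12,3)·C(13,5) + C(12,4)·C(13,4) + C(12,5)·C(13,3) + C(12,6)·C(13,2) + C(12,7)·C(13,1) + C(12,8)·C(13,0) = 283140 + 353925 + 226512 + 72072 + 10296 + 495 = 946440.
Probability = 946440/1081575 = 1912/2185.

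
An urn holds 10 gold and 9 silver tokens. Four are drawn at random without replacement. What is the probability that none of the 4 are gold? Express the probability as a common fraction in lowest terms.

21/646

There are C(19,4) = 3876 possible selections.
Selections with no gold (all silver): C(9,4) = 126.
Probability = 126/3876 = 21/646.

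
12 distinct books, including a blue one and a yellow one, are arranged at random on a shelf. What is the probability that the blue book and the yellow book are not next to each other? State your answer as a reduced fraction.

There are 12! = 479001600 arrangements.
Arrangements with the blue book and the yellow book adjacent: 2·11! = 79833600.
So not adjacent: 479001600 − 79833600 = 399168000, probability 399168000/479001600 = 5/6.

5/6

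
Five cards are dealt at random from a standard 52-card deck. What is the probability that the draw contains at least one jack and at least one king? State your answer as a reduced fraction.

6509/64974

There are C(52,5) = 2598960 possible draws.
By inclusion-exclusion on the complements, draws missing all jacks or all kings: C(48,5) + C(48,5) − C(44,5) = 1712304 + 1712304 − 1086008 = 2338600.
So draws with at least one of each: 2598960 − 2338600 = 260360, probability 260360/2598960 = 6509/64974.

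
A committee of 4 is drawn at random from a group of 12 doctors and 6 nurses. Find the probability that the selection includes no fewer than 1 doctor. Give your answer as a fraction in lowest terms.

203/204

Total selections: C(18,4) = 3060.
The complement is all 4 are nurses: C(6,4) = 15.
Probability = 1 − 15/3060 = 3045/3060 = 203/204.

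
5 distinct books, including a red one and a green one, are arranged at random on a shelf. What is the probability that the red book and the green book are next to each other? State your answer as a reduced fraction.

2/5

There are 5! = 120 arrangements.
Treat the red book and the green book as a block: 4! arrangements of the blocks × 2 orders within the block = 2·24 = 48.
Probability = 48/120 = 2/5.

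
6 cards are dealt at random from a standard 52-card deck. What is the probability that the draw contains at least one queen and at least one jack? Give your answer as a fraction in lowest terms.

718637/5089630

There are C(52,6) = 20358520 possible draws.
By inclusion-exclusion on the complements, draws missing all queens or all jacks: C(48,6) + C(48,6) − C(44,6) = 12271512 + 12271512 − 7059052 = 17483972.
So draws with at least one of each: 20358520 − 17483972 = 2874548, probability 2874548/20358520 = 718637/5089630.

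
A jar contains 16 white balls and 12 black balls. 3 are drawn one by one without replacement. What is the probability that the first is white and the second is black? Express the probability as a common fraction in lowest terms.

16/63

Multiply the conditional probabilities at each draw: 16/28 · 12/27 = 192/756 = 16/63.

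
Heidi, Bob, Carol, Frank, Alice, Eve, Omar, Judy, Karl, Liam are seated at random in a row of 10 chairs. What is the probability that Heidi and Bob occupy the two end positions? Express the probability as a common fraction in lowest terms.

1/45

There are 10! = 3628800 arrangements.
Place Heidi and Bob at the ends in 2 ways, arrange the remaining 8 in 8! = 40320 ways: 2·40320 = 80640.
Probability = 80640/3628800 = 1/45.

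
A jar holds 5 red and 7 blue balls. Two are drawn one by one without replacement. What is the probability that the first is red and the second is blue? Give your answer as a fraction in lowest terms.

Multiply the conditional probabilities at each draw: 5/12 · 7/11 = 35/132.

35/132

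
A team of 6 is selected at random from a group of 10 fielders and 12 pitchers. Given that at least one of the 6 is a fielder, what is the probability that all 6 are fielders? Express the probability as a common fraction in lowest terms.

10/3509

Work in counts. Selections with at least one fielder: C(22,6) − C(12,6) = 74613 − 924 = 73689.
Of those, selections where all 6 are fielders: C(10,6) = 210.
Conditional probability = 210/73689 = 10/3509.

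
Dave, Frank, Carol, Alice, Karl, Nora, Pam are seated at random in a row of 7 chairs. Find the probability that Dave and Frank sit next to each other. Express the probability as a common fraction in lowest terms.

2/7

There are 7! = 5040 arrangements.
Treat Dave and Frank as a block: 6! arrangements of the blocks × 2 orders within the block = 2·720 = 1440.
Probability = 1440/5040 = 2/7.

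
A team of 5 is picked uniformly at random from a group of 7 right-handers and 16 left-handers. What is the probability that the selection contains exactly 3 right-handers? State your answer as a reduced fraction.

The sample space is all 5-subsets of the 23: C(23,5) = 33649.
Selections with exactly 3 right-handers: choose 3 of the 7 right-handers and 2 of the 16 left-handers, C(7,3)·C(16,2) = 35·120 = 4200.
Probability = 4200/33649 = 600/4807.

600/4807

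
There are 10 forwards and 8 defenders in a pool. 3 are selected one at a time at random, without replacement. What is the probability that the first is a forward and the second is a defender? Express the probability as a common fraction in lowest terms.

40/153

Multiply the conditional probabilities at each draw: 10/18 · 8/17 = 80/306 = 40/153.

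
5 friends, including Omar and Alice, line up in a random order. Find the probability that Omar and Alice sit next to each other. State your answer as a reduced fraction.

2/5

There are 5! = 120 arrangements.
Treat Omar and Alice as a block: 4! arrangements of the blocks × 2 orders within the block = 2·24 = 48.
Probability = 48/120 = 2/5.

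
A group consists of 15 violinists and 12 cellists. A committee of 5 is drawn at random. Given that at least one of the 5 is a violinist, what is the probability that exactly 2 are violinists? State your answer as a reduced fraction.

3850/13323

Work in counts. Selections with at least one violinist: C(27,5) − C(12,5) = 80730 − 792 = 79938.
Of those, selections where exactly 2 are violinists: C(15,2)·C(12,3) = 105·220 = 23100.
Conditional probability = 23100/79938 = 3850/13323.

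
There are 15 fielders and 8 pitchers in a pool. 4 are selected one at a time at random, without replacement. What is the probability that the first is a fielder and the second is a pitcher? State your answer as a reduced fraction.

Multiply the conditional probabilities at each draw: 15/23 · 8/22 = 120/506 = 60/253.

60/253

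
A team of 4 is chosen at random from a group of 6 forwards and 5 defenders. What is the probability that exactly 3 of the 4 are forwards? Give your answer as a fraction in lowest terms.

Total number of selections: C(11,4) = 330.
Selections with exactly 3 forwards: choose 3 of the 6 forwards and 1 of the 5 defenders, C(6,3)·C(5,1) = 20·5 = 100.
Probability = 100/330 = 10/33.

10/33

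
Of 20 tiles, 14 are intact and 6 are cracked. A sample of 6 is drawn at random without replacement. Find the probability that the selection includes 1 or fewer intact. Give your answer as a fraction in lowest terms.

Total selections: C(20,6) = 38760.
Favorable selections (1 or fewer intact): C(14,0)·C(6,6) + C(14,1)·C(6,5) = 1 + 84 = 85.
Probability = 85/38760 = 1/456.

1/456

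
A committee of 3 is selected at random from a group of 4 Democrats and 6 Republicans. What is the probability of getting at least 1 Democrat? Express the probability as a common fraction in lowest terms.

Total selections: C(10,3) = 120.
The complement is all 3 are Republicans: C(6,3) = 20.
Probability = 1 − 20/120 = 100/120 = 5/6.

5/6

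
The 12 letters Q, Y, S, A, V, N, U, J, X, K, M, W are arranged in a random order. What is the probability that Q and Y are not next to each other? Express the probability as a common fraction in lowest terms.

There are 12! = 479001600 arrangements.
Arrangements with Q and Y adjacent: 2·11! = 79833600.
So not adjacent: 479001600 − 79833600 = 399168000, probability 399168000/479001600 = 5/6.

5/6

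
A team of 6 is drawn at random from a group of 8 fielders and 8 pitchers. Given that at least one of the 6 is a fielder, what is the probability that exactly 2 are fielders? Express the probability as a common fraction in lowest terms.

14/57

Work in counts. Selections with at least one fielder: C(16,6) − C(8,6) = 8008 − 28 = 7980.
Of those, selections where exactly 2 are fielders: C(8,2)·C(8,4) = 28·70 = 1960.
Conditional probability = 1960/7980 = 14/57.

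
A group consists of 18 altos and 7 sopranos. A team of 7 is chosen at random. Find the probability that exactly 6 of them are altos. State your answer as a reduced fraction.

The sample space is all 7-subsets of the 25: C(25,7) = 480700.
Selections with exactly 6 altos: choose 6 of the 18 altos and 1 of the 7 sopranos, C(18,6)·C(7,1) = 18564·7 = 129948.
Probability = 129948/480700 = 32487/120175.

32487/120175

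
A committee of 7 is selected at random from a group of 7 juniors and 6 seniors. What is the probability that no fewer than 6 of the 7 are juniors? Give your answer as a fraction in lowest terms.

Total selections: C(13,7) = 1716.
Favorable selections (no fewer than 6 juniors): C(7,6)·C(6,1) + C(7,7)·C(6,0) = 42 + 1 = 43.
Probability = 43/1716.

43/1716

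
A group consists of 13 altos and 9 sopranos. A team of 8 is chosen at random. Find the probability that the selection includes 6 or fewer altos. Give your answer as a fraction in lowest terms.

There are C(22,8) = 319770 ways to choose the 8.
Favorable selections (6 or fewer altos): C(13,0)·C(9,8) + C(13,1)·C(9,7) + C(13,2)·C(9,6) + C(13,3)·C(9,5) + C(13,4)·C(9,4) + C(13,5)·C(9,3) + C(13,6)·C(9,2) = 9 + 468 + 6552 + 36036 + 90090 + 108108 + 61776 = 303039.
Probability = 303039/319770 = 3061/3230.

3061/3230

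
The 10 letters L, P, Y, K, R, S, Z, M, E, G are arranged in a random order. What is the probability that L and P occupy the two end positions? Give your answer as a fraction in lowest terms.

1/45

There are 10! = 3628800 arrangements.
Place L and P at the ends in 2 ways, arrange the remaining 8 in 8! = 40320 ways: 2·40320 = 80640.
Probability = 80640/3628800 = 1/45.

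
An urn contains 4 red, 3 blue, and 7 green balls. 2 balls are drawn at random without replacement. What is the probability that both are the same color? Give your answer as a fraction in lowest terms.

There are C(14,2) = 91 ways to draw 2 balls.
All same color: C(4,2) + C(3,2) + C(7,2) = 6 + 3 + 21 = 30.
Probability = 30/91.

30/91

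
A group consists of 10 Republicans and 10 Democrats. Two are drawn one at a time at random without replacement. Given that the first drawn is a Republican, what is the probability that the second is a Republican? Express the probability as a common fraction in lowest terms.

9/19

After removing one Republican, 19 remain: 9 Republicans and 10 Democrats.
So the probability the next is a Republican is 9/19.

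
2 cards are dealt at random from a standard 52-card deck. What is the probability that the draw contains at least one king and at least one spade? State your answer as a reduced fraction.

29/442

There are C(52,2) = 1326 possible draws.
By inclusion-exclusion on the complements, draws missing all kings or all spades: C(48,2) + C(39,2) − C(36,2) = 1128 + 741 − 630 = 1239.
So draws with at least one of each: 1326 − 1239 = 87, probability 87/1326 = 29/442.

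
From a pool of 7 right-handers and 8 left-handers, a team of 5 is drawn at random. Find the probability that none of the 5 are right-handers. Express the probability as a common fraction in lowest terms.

8/429

There are C(15,5) = 3003 possible selections.
Selections with no right-handers (all left-handers): C(8,5) = 56.
Probability = 56/3003 = 8/429.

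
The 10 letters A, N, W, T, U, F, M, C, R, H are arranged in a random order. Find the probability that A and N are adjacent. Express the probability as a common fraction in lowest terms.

1/5

There are 10! = 3628800 arrangements.
Treat A and N as a block: 9! arrangements of the blocks × 2 orders within the block = 2·362880 = 725760.
Probability = 725760/3628800 = 1/5.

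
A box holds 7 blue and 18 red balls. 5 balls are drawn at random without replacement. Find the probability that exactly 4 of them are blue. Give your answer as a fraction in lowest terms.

3/253

The sample space is all 5-subsets of the 25: C(25,5) = 53130.
Selections with exactly 4 blue: choose 4 of the 7 blue and 1 of the 18 red, C(7,4)·C(18,1) = 35·18 = 630.
Probability = 630/53130 = 3/253.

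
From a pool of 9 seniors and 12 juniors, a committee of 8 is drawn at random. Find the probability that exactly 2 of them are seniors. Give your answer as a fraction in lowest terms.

There are C(21,8) = 203490 ways to choose 8 from 21.
Selections with exactly 2 seniors: choose 2 of the 9 seniors and 6 of the 12 juniors, C(9,2)·C(12,6) = 36·924 = 33264.
Probability = 33264/203490 = 264/1615.

264/1615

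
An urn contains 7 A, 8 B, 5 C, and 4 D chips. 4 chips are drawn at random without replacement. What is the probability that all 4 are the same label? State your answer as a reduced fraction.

37/3542

There are C(24,4) = 10626 ways to draw 4 chips.
All same label: C(7,4) + C(8,4) + C(5,4) + C(4,4) = 35 + 70 + 5 + 1 = 111.
Probability = 111/10626 = 37/3542.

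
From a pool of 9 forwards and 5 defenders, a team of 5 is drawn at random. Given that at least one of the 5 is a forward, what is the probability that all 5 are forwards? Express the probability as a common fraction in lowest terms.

42/667

Work in counts. Selections with at least one forward: C(14,5) − C(5,5) = 2002 − 1 = 2001.
Of those, selections where all 5 are forwards: C(9,5) = 126.
Conditional probability = 126/2001 = 42/667.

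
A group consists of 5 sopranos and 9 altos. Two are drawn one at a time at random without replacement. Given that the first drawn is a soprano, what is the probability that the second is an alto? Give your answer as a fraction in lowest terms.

After removing one soprano, 13 remain: 4 sopranos and 9 altos.
So the probability the next is an alto is 9/13.

9/13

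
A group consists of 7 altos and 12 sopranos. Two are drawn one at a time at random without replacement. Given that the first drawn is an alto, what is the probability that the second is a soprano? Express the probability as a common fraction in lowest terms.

After removing one alto, 18 remain: 6 altos and 12 sopranos.
So the probability the next is a soprano is 12/18 = 2/3.

2/3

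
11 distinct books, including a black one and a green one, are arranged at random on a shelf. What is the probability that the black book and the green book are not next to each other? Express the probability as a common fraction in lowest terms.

There are 11! = 39916800 arrangements.
Arrangements with the black book and the green book adjacent: 2·10! = 7257600.
So not adjacent: 39916800 − 7257600 = 32659200, probability 32659200/39916800 = 9/11.

9/11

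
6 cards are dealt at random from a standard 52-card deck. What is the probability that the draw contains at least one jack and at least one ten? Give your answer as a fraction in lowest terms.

There are C(52,6) = 20358520 possible draws.
By inclusion-exclusion on the complements, draws missing all jacks or all tens: C(48,6) + C(48,6) − C(44,6) = 12271512 + 12271512 − 7059052 = 17483972.
So draws with at least one of each: 20358520 − 17483972 = 2874548, probability 2874548/20358520 = 718637/5089630.

718637/5089630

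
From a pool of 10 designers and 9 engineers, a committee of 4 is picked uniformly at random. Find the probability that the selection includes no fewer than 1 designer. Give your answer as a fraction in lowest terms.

Total selections: C(19,4) = 3876.
The complement is all 4 are engineers: C(9,4) = 126.
Probability = 1 − 126/3876 = 3750/3876 = 625/646.

625/646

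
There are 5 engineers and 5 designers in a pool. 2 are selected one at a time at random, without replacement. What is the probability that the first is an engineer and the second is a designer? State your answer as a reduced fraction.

Multiply the conditional probabilities at each draw: 5/10 · 5/9 = 25/90 = 5/18.

5/18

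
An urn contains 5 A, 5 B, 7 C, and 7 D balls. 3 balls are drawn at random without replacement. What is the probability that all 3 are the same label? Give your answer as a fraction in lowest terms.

There are C(24,3) = 2024 ways to draw 3 balls.
All same label: C(5,3) + C(5,3) + C(7,3) + C(7,3) = 10 + 10 + 35 + 35 = 90.
Probability = 90/2024 = 45/1012.

45/1012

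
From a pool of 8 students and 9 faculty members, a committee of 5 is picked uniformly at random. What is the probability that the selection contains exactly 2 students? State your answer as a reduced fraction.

84/221

There are C(17,5) = 6188 ways to choose 5 from 17.
Selections with exactly 2 students: choose 2 of the 8 students and 3 of the 9 faculty members, C(8,2)·C(9,3) = 28·84 = 2352.
Probability = 2352/6188 = 84/221.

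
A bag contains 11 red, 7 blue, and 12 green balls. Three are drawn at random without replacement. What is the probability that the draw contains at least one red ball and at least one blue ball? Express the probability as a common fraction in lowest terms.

There are C(30,3) = 4060 possible draws.
By inclusion-exclusion on the complements, draws missing all red or all blue: C(19,3) + C(23,3) − C(12,3) = 969 + 1771 − 220 = 2520.
So draws with at least one of each: 4060 − 2520 = 1540, probability 1540/4060 = 11/29.

11/29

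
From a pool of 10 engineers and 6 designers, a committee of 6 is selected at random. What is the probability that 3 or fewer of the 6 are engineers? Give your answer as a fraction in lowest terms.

56/143

There are C(16,6) = 8008 ways to choose the 6.
Favorable selections (3 or fewer engineers): C(10,0)·C(6,6) + C(10,1)·C(6,5) + C(10,2)·C(6,4) + C(10,3)·C(6,3) = 1 + 60 + 675 + 2400 = 3136.
Probability = 3136/8008 = 56/143.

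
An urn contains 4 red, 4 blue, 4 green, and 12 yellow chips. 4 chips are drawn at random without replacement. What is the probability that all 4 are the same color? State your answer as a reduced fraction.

83/1771

There are C(24,4) = 10626 ways to draw 4 chips.
All same color: C(4,4) + C(4,4) + C(4,4) + C(12,4) = 1 + 1 + 1 + 495 = 498.
Probability = 498/10626 = 83/1771.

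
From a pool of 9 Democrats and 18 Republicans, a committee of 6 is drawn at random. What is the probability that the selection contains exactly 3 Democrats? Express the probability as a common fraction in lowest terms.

There are C(27,6) = 296010 ways to choose 6 from 27.
Selections with exactly 3 Democrats: choose 3 of the 9 Democrats and 3 of the 18 Republicans, C(9,3)·C(18,3) = 84·816 = 68544.
Probability = 68544/296010 = 3808/16445.

3808/16445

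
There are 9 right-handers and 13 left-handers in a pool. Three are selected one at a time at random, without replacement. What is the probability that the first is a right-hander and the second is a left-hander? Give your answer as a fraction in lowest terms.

Multiply the conditional probabilities at each draw: 9/22 · 13/21 = 117/462 = 39/154.

39/154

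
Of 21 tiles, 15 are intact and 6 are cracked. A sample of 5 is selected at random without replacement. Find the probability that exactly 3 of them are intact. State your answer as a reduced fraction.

325/969

The sample space is all 5-subsets of the 21: C(21,5) = 20349.
Selections with exactly 3 intact: choose 3 of the 15 intact and 2 of the 6 cracked, C(15,3)·C(6,2) = 455·15 = 6825.
Probability = 6825/20349 = 325/969.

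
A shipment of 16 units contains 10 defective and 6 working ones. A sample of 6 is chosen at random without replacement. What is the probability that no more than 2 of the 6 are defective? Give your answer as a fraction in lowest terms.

Total selections: C(16,6) = 8008.
Favorable selections (no more than 2 defective): C(10,0)·C(6,6) + C(10,1)·C(6,5) + C(10,2)·C(6,4) = 1 + 60 + 675 = 736.
Probability = 736/8008 = 92/1001.

92/1001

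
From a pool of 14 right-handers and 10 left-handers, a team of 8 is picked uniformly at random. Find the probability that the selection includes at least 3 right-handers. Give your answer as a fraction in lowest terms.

Total selections: C(24,8) = 735471.
Count the complement (fewer than 3 right-handers): C(14,0)·C(10,8) + C(14,1)·C(10,7) + C(14,2)·C(10,6) = 45 + 1680 + 19110 = 20835.
Probability = 1 − 20835/735471 = 714636/735471 = 79404/81719.

79404/81719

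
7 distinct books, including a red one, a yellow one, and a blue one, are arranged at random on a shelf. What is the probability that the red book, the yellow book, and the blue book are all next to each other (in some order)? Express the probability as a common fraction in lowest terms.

There are 7! = 5040 arrangements.
Treat the three as one block: 5! placements × 3! orders within the block = 120·6 = 720.
Probability = 720/5040 = 1/7.

1/7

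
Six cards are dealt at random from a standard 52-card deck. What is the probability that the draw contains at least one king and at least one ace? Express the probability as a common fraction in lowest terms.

There are C(52,6) = 20358520 possible draws.
By inclusion-exclusion on the complements, draws missing all kings or all aces: C(48,6) + C(48,6) − C(44,6) = 12271512 + 12271512 − 7059052 = 17483972.
So draws with at least one of each: 20358520 − 17483972 = 2874548, probability 2874548/20358520 = 718637/5089630.

718637/5089630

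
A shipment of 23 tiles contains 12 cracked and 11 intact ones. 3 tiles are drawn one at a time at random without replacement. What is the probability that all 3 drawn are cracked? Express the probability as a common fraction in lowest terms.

20/161

Multiply the conditional probabilities at each draw: 12/23 · 11/22 · 10/21 = 1320/10626 = 20/161.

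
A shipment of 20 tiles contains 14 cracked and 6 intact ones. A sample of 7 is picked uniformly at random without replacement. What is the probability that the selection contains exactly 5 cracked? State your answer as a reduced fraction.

1001/2584

Total number of selections: C(20,7) = 77520.
Selections with exactly 5 cracked: choose 5 of the 14 cracked and 2 of the 6 intact, C(14,5)·C(6,2) = 2002·15 = 30030.
Probability = 30030/77520 = 1001/2584.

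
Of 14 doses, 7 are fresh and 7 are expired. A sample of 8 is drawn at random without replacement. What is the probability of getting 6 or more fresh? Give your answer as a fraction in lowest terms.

There are C(14,8) = 3003 ways to choose the 8.
Favorable selections (6 or more fresh): C(7,6)·C(7,2) + C(7,7)·C(7,1) = 147 + 7 = 154.
Probability = 154/3003 = 2/39.

2/39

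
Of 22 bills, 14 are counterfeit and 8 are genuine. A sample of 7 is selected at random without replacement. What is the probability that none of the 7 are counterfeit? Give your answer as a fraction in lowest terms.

There are C(22,7) = 170544 possible selections.
Selections with no counterfeit (all genuine): C(8,7) = 8.
Probability = 8/170544 = 1/21318.

1/21318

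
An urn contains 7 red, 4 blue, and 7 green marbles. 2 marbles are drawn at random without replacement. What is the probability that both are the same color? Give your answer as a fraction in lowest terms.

16/51

There are C(18,2) = 153 ways to draw 2 marbles.
All same color: C(7,2) + C(4,2) + C(7,2) = 21 + 6 + 21 = 48.
Probability = 48/153 = 16/51.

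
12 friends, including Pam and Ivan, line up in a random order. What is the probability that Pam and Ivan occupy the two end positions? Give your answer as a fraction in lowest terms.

1/66

There are 12! = 479001600 arrangements.
Place Pam and Ivan at the ends in 2 ways, arrange the remaining 10 in 10! = 3628800 ways: 2·3628800 = 7257600.
Probability = 7257600/479001600 = 1/66.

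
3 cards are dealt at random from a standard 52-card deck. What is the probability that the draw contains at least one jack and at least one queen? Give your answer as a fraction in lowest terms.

188/5525

There are C(52,3) = 22100 possible draws.
By inclusion-exclusion on the complements, draws missing all jacks or all queens: C(48,3) + C(48,3) − C(44,3) = 17296 + 17296 − 13244 = 21348.
So draws with at least one of each: 22100 − 21348 = 752, probability 752/22100 = 188/5525.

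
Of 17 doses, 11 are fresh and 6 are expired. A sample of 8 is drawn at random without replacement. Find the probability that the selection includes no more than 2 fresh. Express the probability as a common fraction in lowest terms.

Total selections: C(17,8) = 24310.
Favorable selections (no more than 2 fresh): C(11,2)·C(6,6) = 55.
Probability = 55/24310 = 1/442.

1/442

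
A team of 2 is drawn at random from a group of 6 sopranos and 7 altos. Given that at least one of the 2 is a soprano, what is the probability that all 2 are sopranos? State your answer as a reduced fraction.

Work in counts. Selections with at least one soprano: C(13,2) − C(7,2) = 78 − 21 = 57.
Of those, selections where all 2 are sopranos: C(6,2) = 15.
Conditional probability = 15/57 = 5/19.

5/19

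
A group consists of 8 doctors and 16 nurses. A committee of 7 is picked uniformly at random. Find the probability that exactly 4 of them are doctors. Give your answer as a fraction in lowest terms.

4900/43263

The sample space is all 7-subsets of the 24: C(24,7) = 346104.
Selections with exactly 4 doctors: choose 4 of the 8 doctors and 3 of the 16 nurses, C(8,4)·C(16,3) = 70·560 = 39200.
Probability = 39200/346104 = 4900/43263.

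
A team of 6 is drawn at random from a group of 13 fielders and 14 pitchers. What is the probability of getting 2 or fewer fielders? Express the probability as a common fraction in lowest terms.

There are C(27,6) = 296010 ways to choose the 6.
Favorable selections (2 or fewer fielders): C(13,0)·C(14,6) + C(13,1)·C(14,5) + C(13,2)·C(14,4) = 3003 + 26026 + 78078 = 107107.
Probability = 107107/296010 = 749/2070.

749/2070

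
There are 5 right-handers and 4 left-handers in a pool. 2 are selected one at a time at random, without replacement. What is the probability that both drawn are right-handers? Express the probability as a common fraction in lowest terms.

5/18

Multiply the conditional probabilities at each draw: 5/9 · 4/8 = 20/72 = 5/18.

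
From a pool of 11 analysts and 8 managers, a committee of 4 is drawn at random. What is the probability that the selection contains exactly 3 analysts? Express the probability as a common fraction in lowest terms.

110/323

Total number of selections: C(19,4) = 3876.
Selections with exactly 3 analysts: choose 3 of the 11 analysts and 1 of the 8 managers, C(11,3)·C(8,1) = 165·8 = 1320.
Probability = 1320/3876 = 110/323.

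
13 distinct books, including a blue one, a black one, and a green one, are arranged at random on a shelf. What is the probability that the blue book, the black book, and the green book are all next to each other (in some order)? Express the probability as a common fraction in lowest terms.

There are 13! = 6227020800 arrangements.
Treat the three as one block: 11! placements × 3! orders within the block = 39916800·6 = 239500800.
Probability = 239500800/6227020800 = 1/26.

1/26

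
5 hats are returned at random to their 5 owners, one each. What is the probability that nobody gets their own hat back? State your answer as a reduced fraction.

11/30

There are 5! = 120 assignments.
By inclusion-exclusion, assignments with no fixed points: C(5,0)·5! − C(5,1)·4! + C(5,2)·3! − C(5,3)·2! + C(5,4)·1! − C(5,5)·0! = 44.
Probability = 44/120 = 11/30.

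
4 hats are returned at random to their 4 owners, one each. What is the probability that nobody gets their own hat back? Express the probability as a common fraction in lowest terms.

3/8

There are 4! = 24 assignments.
By inclusion-exclusion, assignments with no fixed points: C(4,0)·4! − C(4,1)·3! + C(4,2)·2! − C(4,3)·1! + C(4,4)·0! = 9.
Probability = 9/24 = 3/8.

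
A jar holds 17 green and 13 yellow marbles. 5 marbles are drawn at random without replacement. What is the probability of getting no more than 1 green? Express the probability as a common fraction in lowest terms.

517/5481

Total selections: C(30,5) = 142506.
Favorable selections (no more than 1 green): C(17,0)·C(13,5) + C(17,1)·C(13,4) = 1287 + 12155 = 13442.
Probability = 13442/142506 = 517/5481.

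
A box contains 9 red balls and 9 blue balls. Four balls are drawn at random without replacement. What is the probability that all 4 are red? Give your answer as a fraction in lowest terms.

7/170

There are C(18,4) = 3060 possible selections.
Selections with all red: C(9,4) = 126.
Probability = 126/3060 = 7/170.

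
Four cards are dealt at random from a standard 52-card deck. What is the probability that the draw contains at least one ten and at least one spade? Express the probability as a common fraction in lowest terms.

52799/270725

There are C(52,4) = 270725 possible draws.
By inclusion-exclusion on the complements, draws missing all tens or all spades: C(48,4) + C(39,4) − C(36,4) = 194580 + 82251 − 58905 = 217926.
So draws with at least one of each: 270725 − 217926 = 52799, probability 52799/270725.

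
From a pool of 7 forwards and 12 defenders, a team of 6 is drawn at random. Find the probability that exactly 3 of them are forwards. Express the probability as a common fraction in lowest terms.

The sample space is all 6-subsets of the 19: C(19,6) = 27132.
Selections with exactly 3 forwards: choose 3 of the 7 forwards and 3 of the 12 defenders, C(7,3)·C(12,3) = 35·220 = 7700.
Probability = 7700/27132 = 275/969.

275/969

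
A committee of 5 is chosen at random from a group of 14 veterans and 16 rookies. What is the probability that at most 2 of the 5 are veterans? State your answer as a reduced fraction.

148/261

There are C(30,5) = 142506 ways to choose the 5.
Favorable selections (at most 2 veterans): C(14,0)·C(16,5) + C(14,1)·C(16,4) + C(14,2)·C(16,3) = 4368 + 25480 + 50960 = 80808.
Probability = 80808/142506 = 148/261.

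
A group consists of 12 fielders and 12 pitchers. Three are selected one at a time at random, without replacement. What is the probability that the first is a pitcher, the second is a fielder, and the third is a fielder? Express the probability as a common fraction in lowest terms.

3/23

Multiply the conditional probabilities at each draw: 12/24 · 12/23 · 11/22 = 1584/12144 = 3/23.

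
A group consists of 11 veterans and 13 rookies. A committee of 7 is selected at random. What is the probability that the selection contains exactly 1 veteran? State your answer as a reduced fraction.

143/2622

There are C(24,7) = 346104 ways to choose 7 from 24.
Selections with exactly 1 veteran: choose 1 of the 11 veterans and 6 of the 13 rookies, C(11,1)·C(13,6) = 11·1716 = 18876.
Probability = 18876/346104 = 143/2622.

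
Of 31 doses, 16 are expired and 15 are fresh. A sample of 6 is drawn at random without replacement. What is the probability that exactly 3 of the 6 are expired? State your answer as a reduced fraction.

The sample space is all 6-subsets of the 31: C(31,6) = 736281.
Selections with exactly 3 expired: choose 3 of the 16 expired and 3 of the 15 fresh, C(16,3)·C(15,3) = 560·455 = 254800.
Probability = 254800/736281 = 2800/8091.

2800/8091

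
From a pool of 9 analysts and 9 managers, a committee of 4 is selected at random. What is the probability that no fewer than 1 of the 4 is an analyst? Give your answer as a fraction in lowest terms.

163/170

Total selections: C(18,4) = 3060.
The complement is all 4 are managers: C(9,4) = 126.
Probability = 1 − 126/3060 = 2934/3060 = 163/170.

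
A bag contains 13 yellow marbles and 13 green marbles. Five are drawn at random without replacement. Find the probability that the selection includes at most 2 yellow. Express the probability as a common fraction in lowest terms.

There are C(26,5) = 65780 ways to choose the 5.
Favorable selections (at most 2 yellow): C(13,0)·C(13,5) + C(13,1)·C(13,4) + C(13,2)·C(13,3) = 1287 + 9295 + 22308 = 32890.
Probability = 32890/65780 = 1/2.

1/2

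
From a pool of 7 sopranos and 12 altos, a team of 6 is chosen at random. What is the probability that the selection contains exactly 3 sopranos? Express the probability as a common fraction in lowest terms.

275/969

There are C(19,6) = 27132 ways to choose 6 from 19.
Selections with exactly 3 sopranos: choose 3 of the 7 sopranos and 3 of the 12 altos, C(7,3)·C(12,3) = 35·220 = 7700.
Probability = 7700/27132 = 275/969.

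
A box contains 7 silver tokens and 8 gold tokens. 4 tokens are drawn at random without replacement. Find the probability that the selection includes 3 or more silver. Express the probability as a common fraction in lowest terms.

3/13

There are C(15,4) = 1365 ways to choose the 4.
Favorable selections (3 or more silver): C(7,3)·C(8,1) + C(7,4)·C(8,0) = 280 + 35 = 315.
Probability = 315/1365 = 3/13.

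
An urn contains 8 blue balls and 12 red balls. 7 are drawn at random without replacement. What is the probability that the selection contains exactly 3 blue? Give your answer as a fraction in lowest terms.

231/646

There are C(20,7) = 77520 ways to choose 7 from 20.
Selections with exactly 3 blue: choose 3 of the 8 blue and 4 of the 12 red, C(8,3)·C(12,4) = 56·495 = 27720.
Probability = 27720/77520 = 231/646.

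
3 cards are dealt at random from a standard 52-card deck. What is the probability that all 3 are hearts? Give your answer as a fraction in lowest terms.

There are C(52,3) = 22100 possible 3-card hands.
Hands that are all hearts: C(13,3) = 286.
Probability = 286/22100 = 11/850.

11/850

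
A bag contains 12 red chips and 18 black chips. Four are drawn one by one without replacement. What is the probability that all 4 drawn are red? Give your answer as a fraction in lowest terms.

11/609

Multiply the conditional probabilities at each draw: 12/30 · 11/29 · 10/28 · 9/27 = 11880/657720 = 11/609.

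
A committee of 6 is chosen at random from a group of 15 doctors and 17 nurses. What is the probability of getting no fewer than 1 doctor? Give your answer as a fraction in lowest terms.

15961/16182

There are C(32,6) = 906192 ways to choose the 6.
Favorable selections (no fewer than 1 doctor): C(15,1)·C(17,5) + C(15,2)·C(17,4) + C(15,3)·C(17,3) + C(15,4)·C(17,2) + C(15,5)·C(17,1) + C(15,6)·C(17,0) = 92820 + 249900 + 309400 + 185640 + 51051 + 5005 = 893816.
Probability = 893816/906192 = 15961/16182.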